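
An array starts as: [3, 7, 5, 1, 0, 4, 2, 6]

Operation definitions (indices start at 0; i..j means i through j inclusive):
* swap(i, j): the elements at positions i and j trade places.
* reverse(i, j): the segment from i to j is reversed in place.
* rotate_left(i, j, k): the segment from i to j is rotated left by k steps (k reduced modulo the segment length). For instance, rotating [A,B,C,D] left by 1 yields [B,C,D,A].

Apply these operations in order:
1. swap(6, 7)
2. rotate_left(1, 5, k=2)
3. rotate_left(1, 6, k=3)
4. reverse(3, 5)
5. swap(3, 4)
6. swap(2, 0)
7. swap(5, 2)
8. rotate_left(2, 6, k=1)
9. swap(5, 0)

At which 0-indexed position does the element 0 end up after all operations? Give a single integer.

Answer: 3

Derivation:
After 1 (swap(6, 7)): [3, 7, 5, 1, 0, 4, 6, 2]
After 2 (rotate_left(1, 5, k=2)): [3, 1, 0, 4, 7, 5, 6, 2]
After 3 (rotate_left(1, 6, k=3)): [3, 7, 5, 6, 1, 0, 4, 2]
After 4 (reverse(3, 5)): [3, 7, 5, 0, 1, 6, 4, 2]
After 5 (swap(3, 4)): [3, 7, 5, 1, 0, 6, 4, 2]
After 6 (swap(2, 0)): [5, 7, 3, 1, 0, 6, 4, 2]
After 7 (swap(5, 2)): [5, 7, 6, 1, 0, 3, 4, 2]
After 8 (rotate_left(2, 6, k=1)): [5, 7, 1, 0, 3, 4, 6, 2]
After 9 (swap(5, 0)): [4, 7, 1, 0, 3, 5, 6, 2]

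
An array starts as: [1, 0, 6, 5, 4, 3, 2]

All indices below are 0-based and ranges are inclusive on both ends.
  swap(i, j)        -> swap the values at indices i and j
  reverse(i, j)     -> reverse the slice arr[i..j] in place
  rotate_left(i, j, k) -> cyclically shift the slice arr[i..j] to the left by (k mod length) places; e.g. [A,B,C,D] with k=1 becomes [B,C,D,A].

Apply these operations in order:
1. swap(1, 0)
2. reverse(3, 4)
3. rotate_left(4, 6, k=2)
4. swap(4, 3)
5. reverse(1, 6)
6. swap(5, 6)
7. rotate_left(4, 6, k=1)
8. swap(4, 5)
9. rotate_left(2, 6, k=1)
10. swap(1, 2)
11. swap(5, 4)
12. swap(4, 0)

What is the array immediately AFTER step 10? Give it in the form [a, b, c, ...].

After 1 (swap(1, 0)): [0, 1, 6, 5, 4, 3, 2]
After 2 (reverse(3, 4)): [0, 1, 6, 4, 5, 3, 2]
After 3 (rotate_left(4, 6, k=2)): [0, 1, 6, 4, 2, 5, 3]
After 4 (swap(4, 3)): [0, 1, 6, 2, 4, 5, 3]
After 5 (reverse(1, 6)): [0, 3, 5, 4, 2, 6, 1]
After 6 (swap(5, 6)): [0, 3, 5, 4, 2, 1, 6]
After 7 (rotate_left(4, 6, k=1)): [0, 3, 5, 4, 1, 6, 2]
After 8 (swap(4, 5)): [0, 3, 5, 4, 6, 1, 2]
After 9 (rotate_left(2, 6, k=1)): [0, 3, 4, 6, 1, 2, 5]
After 10 (swap(1, 2)): [0, 4, 3, 6, 1, 2, 5]

Answer: [0, 4, 3, 6, 1, 2, 5]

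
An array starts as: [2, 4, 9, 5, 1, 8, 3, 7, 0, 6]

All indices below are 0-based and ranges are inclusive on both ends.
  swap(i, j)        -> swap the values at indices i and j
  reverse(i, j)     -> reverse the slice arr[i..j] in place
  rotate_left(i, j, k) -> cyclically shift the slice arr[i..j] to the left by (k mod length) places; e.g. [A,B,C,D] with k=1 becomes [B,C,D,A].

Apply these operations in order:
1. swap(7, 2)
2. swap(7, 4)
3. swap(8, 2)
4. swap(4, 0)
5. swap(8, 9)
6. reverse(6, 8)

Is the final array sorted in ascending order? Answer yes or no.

After 1 (swap(7, 2)): [2, 4, 7, 5, 1, 8, 3, 9, 0, 6]
After 2 (swap(7, 4)): [2, 4, 7, 5, 9, 8, 3, 1, 0, 6]
After 3 (swap(8, 2)): [2, 4, 0, 5, 9, 8, 3, 1, 7, 6]
After 4 (swap(4, 0)): [9, 4, 0, 5, 2, 8, 3, 1, 7, 6]
After 5 (swap(8, 9)): [9, 4, 0, 5, 2, 8, 3, 1, 6, 7]
After 6 (reverse(6, 8)): [9, 4, 0, 5, 2, 8, 6, 1, 3, 7]

Answer: no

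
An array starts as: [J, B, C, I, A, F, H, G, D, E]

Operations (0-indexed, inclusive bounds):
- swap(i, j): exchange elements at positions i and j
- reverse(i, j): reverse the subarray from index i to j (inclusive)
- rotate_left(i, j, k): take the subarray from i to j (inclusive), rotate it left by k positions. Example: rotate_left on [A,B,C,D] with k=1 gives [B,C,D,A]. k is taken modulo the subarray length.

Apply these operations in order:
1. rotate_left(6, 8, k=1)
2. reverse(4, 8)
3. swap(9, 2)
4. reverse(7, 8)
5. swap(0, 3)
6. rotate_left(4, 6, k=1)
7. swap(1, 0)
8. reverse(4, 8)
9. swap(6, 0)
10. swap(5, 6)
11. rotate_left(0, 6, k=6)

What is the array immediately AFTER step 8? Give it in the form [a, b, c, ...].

After 1 (rotate_left(6, 8, k=1)): [J, B, C, I, A, F, G, D, H, E]
After 2 (reverse(4, 8)): [J, B, C, I, H, D, G, F, A, E]
After 3 (swap(9, 2)): [J, B, E, I, H, D, G, F, A, C]
After 4 (reverse(7, 8)): [J, B, E, I, H, D, G, A, F, C]
After 5 (swap(0, 3)): [I, B, E, J, H, D, G, A, F, C]
After 6 (rotate_left(4, 6, k=1)): [I, B, E, J, D, G, H, A, F, C]
After 7 (swap(1, 0)): [B, I, E, J, D, G, H, A, F, C]
After 8 (reverse(4, 8)): [B, I, E, J, F, A, H, G, D, C]

Answer: [B, I, E, J, F, A, H, G, D, C]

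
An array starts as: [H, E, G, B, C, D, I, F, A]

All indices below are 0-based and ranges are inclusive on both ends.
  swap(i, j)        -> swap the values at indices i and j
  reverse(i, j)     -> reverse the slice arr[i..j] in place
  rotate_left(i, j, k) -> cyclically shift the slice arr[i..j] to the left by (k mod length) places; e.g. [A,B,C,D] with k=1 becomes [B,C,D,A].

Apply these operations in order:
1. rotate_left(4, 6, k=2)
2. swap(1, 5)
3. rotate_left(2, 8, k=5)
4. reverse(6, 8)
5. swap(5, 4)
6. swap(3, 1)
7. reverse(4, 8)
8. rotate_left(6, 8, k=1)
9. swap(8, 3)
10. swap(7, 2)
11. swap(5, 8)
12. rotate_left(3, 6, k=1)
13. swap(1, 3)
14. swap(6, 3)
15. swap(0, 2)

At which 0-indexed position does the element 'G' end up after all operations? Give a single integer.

After 1 (rotate_left(4, 6, k=2)): [H, E, G, B, I, C, D, F, A]
After 2 (swap(1, 5)): [H, C, G, B, I, E, D, F, A]
After 3 (rotate_left(2, 8, k=5)): [H, C, F, A, G, B, I, E, D]
After 4 (reverse(6, 8)): [H, C, F, A, G, B, D, E, I]
After 5 (swap(5, 4)): [H, C, F, A, B, G, D, E, I]
After 6 (swap(3, 1)): [H, A, F, C, B, G, D, E, I]
After 7 (reverse(4, 8)): [H, A, F, C, I, E, D, G, B]
After 8 (rotate_left(6, 8, k=1)): [H, A, F, C, I, E, G, B, D]
After 9 (swap(8, 3)): [H, A, F, D, I, E, G, B, C]
After 10 (swap(7, 2)): [H, A, B, D, I, E, G, F, C]
After 11 (swap(5, 8)): [H, A, B, D, I, C, G, F, E]
After 12 (rotate_left(3, 6, k=1)): [H, A, B, I, C, G, D, F, E]
After 13 (swap(1, 3)): [H, I, B, A, C, G, D, F, E]
After 14 (swap(6, 3)): [H, I, B, D, C, G, A, F, E]
After 15 (swap(0, 2)): [B, I, H, D, C, G, A, F, E]

Answer: 5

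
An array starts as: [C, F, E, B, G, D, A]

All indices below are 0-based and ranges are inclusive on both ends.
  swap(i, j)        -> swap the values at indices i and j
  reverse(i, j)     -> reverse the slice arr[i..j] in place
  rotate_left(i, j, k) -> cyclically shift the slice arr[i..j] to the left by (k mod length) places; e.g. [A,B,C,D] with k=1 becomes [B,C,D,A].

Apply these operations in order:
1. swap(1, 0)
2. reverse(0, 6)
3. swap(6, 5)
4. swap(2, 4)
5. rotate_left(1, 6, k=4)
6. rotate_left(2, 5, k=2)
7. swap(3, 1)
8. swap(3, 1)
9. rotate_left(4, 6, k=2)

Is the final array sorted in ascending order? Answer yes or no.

After 1 (swap(1, 0)): [F, C, E, B, G, D, A]
After 2 (reverse(0, 6)): [A, D, G, B, E, C, F]
After 3 (swap(6, 5)): [A, D, G, B, E, F, C]
After 4 (swap(2, 4)): [A, D, E, B, G, F, C]
After 5 (rotate_left(1, 6, k=4)): [A, F, C, D, E, B, G]
After 6 (rotate_left(2, 5, k=2)): [A, F, E, B, C, D, G]
After 7 (swap(3, 1)): [A, B, E, F, C, D, G]
After 8 (swap(3, 1)): [A, F, E, B, C, D, G]
After 9 (rotate_left(4, 6, k=2)): [A, F, E, B, G, C, D]

Answer: no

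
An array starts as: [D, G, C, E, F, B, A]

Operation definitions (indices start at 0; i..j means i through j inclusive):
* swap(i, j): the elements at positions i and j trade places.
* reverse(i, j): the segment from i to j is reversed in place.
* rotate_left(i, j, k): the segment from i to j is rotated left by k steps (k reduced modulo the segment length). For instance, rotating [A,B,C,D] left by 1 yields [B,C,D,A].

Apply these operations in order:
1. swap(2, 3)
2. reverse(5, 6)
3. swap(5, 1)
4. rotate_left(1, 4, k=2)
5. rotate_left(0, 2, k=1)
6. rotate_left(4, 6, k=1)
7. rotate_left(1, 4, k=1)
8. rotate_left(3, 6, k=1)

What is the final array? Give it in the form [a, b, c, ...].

After 1 (swap(2, 3)): [D, G, E, C, F, B, A]
After 2 (reverse(5, 6)): [D, G, E, C, F, A, B]
After 3 (swap(5, 1)): [D, A, E, C, F, G, B]
After 4 (rotate_left(1, 4, k=2)): [D, C, F, A, E, G, B]
After 5 (rotate_left(0, 2, k=1)): [C, F, D, A, E, G, B]
After 6 (rotate_left(4, 6, k=1)): [C, F, D, A, G, B, E]
After 7 (rotate_left(1, 4, k=1)): [C, D, A, G, F, B, E]
After 8 (rotate_left(3, 6, k=1)): [C, D, A, F, B, E, G]

Answer: [C, D, A, F, B, E, G]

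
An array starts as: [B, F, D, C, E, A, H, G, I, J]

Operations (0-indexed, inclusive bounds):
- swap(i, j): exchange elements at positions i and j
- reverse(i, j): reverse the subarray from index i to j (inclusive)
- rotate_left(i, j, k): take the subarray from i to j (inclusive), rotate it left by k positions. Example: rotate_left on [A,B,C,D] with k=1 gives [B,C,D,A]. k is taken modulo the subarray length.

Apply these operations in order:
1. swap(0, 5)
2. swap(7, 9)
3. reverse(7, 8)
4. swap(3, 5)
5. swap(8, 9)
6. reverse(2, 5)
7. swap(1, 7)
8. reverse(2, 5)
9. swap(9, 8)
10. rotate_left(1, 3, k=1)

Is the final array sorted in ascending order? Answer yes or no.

After 1 (swap(0, 5)): [A, F, D, C, E, B, H, G, I, J]
After 2 (swap(7, 9)): [A, F, D, C, E, B, H, J, I, G]
After 3 (reverse(7, 8)): [A, F, D, C, E, B, H, I, J, G]
After 4 (swap(3, 5)): [A, F, D, B, E, C, H, I, J, G]
After 5 (swap(8, 9)): [A, F, D, B, E, C, H, I, G, J]
After 6 (reverse(2, 5)): [A, F, C, E, B, D, H, I, G, J]
After 7 (swap(1, 7)): [A, I, C, E, B, D, H, F, G, J]
After 8 (reverse(2, 5)): [A, I, D, B, E, C, H, F, G, J]
After 9 (swap(9, 8)): [A, I, D, B, E, C, H, F, J, G]
After 10 (rotate_left(1, 3, k=1)): [A, D, B, I, E, C, H, F, J, G]

Answer: no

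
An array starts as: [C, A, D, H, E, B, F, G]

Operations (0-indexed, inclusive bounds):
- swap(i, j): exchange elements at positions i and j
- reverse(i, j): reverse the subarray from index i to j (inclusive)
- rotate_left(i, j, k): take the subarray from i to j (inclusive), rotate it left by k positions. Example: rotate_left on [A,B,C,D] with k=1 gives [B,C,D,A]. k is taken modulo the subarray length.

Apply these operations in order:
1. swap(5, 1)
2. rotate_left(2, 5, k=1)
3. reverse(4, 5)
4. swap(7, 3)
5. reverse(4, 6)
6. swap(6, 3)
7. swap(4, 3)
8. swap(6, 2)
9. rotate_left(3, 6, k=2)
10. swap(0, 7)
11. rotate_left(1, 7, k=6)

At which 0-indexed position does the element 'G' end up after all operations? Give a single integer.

Answer: 3

Derivation:
After 1 (swap(5, 1)): [C, B, D, H, E, A, F, G]
After 2 (rotate_left(2, 5, k=1)): [C, B, H, E, A, D, F, G]
After 3 (reverse(4, 5)): [C, B, H, E, D, A, F, G]
After 4 (swap(7, 3)): [C, B, H, G, D, A, F, E]
After 5 (reverse(4, 6)): [C, B, H, G, F, A, D, E]
After 6 (swap(6, 3)): [C, B, H, D, F, A, G, E]
After 7 (swap(4, 3)): [C, B, H, F, D, A, G, E]
After 8 (swap(6, 2)): [C, B, G, F, D, A, H, E]
After 9 (rotate_left(3, 6, k=2)): [C, B, G, A, H, F, D, E]
After 10 (swap(0, 7)): [E, B, G, A, H, F, D, C]
After 11 (rotate_left(1, 7, k=6)): [E, C, B, G, A, H, F, D]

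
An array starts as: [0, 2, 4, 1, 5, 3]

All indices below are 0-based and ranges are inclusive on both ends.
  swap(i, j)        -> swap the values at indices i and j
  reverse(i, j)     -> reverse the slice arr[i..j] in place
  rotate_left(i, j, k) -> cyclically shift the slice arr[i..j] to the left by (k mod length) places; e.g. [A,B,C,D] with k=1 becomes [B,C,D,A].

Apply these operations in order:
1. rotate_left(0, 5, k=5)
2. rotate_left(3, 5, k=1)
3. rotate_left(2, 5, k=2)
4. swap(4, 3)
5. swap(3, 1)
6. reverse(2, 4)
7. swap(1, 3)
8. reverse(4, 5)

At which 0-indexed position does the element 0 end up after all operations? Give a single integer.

Answer: 1

Derivation:
After 1 (rotate_left(0, 5, k=5)): [3, 0, 2, 4, 1, 5]
After 2 (rotate_left(3, 5, k=1)): [3, 0, 2, 1, 5, 4]
After 3 (rotate_left(2, 5, k=2)): [3, 0, 5, 4, 2, 1]
After 4 (swap(4, 3)): [3, 0, 5, 2, 4, 1]
After 5 (swap(3, 1)): [3, 2, 5, 0, 4, 1]
After 6 (reverse(2, 4)): [3, 2, 4, 0, 5, 1]
After 7 (swap(1, 3)): [3, 0, 4, 2, 5, 1]
After 8 (reverse(4, 5)): [3, 0, 4, 2, 1, 5]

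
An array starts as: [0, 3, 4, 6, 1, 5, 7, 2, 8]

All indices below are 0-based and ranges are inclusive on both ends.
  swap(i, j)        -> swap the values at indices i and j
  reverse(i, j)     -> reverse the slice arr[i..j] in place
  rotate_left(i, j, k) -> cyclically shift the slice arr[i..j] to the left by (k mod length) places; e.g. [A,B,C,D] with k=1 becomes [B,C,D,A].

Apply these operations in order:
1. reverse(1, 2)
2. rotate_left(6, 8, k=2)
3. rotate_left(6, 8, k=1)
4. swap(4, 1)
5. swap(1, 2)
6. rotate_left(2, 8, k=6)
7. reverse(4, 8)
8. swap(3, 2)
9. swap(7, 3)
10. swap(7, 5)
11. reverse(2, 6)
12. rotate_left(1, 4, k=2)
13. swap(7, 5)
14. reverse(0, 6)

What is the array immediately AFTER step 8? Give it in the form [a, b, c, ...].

Answer: [0, 3, 1, 8, 2, 7, 5, 4, 6]

Derivation:
After 1 (reverse(1, 2)): [0, 4, 3, 6, 1, 5, 7, 2, 8]
After 2 (rotate_left(6, 8, k=2)): [0, 4, 3, 6, 1, 5, 8, 7, 2]
After 3 (rotate_left(6, 8, k=1)): [0, 4, 3, 6, 1, 5, 7, 2, 8]
After 4 (swap(4, 1)): [0, 1, 3, 6, 4, 5, 7, 2, 8]
After 5 (swap(1, 2)): [0, 3, 1, 6, 4, 5, 7, 2, 8]
After 6 (rotate_left(2, 8, k=6)): [0, 3, 8, 1, 6, 4, 5, 7, 2]
After 7 (reverse(4, 8)): [0, 3, 8, 1, 2, 7, 5, 4, 6]
After 8 (swap(3, 2)): [0, 3, 1, 8, 2, 7, 5, 4, 6]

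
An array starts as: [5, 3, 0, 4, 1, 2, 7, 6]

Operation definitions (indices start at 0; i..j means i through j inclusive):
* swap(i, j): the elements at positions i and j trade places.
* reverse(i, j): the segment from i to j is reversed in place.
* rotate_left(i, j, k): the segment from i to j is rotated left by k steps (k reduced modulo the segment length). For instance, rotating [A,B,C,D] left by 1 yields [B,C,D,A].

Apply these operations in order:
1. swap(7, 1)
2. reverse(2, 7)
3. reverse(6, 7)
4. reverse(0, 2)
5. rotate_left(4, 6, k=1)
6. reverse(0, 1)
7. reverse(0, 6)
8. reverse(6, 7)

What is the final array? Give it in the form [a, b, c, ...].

Answer: [2, 0, 1, 7, 5, 3, 4, 6]

Derivation:
After 1 (swap(7, 1)): [5, 6, 0, 4, 1, 2, 7, 3]
After 2 (reverse(2, 7)): [5, 6, 3, 7, 2, 1, 4, 0]
After 3 (reverse(6, 7)): [5, 6, 3, 7, 2, 1, 0, 4]
After 4 (reverse(0, 2)): [3, 6, 5, 7, 2, 1, 0, 4]
After 5 (rotate_left(4, 6, k=1)): [3, 6, 5, 7, 1, 0, 2, 4]
After 6 (reverse(0, 1)): [6, 3, 5, 7, 1, 0, 2, 4]
After 7 (reverse(0, 6)): [2, 0, 1, 7, 5, 3, 6, 4]
After 8 (reverse(6, 7)): [2, 0, 1, 7, 5, 3, 4, 6]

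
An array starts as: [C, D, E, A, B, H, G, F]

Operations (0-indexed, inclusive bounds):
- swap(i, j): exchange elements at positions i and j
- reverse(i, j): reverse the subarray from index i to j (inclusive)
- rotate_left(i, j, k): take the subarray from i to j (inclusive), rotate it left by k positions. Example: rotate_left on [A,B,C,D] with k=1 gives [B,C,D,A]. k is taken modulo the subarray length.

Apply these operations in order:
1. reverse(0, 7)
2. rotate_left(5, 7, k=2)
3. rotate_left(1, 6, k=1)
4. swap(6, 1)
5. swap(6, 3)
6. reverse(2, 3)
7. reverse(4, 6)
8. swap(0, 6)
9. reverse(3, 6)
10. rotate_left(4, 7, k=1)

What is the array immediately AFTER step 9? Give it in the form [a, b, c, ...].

Answer: [C, G, H, F, E, A, B, D]

Derivation:
After 1 (reverse(0, 7)): [F, G, H, B, A, E, D, C]
After 2 (rotate_left(5, 7, k=2)): [F, G, H, B, A, C, E, D]
After 3 (rotate_left(1, 6, k=1)): [F, H, B, A, C, E, G, D]
After 4 (swap(6, 1)): [F, G, B, A, C, E, H, D]
After 5 (swap(6, 3)): [F, G, B, H, C, E, A, D]
After 6 (reverse(2, 3)): [F, G, H, B, C, E, A, D]
After 7 (reverse(4, 6)): [F, G, H, B, A, E, C, D]
After 8 (swap(0, 6)): [C, G, H, B, A, E, F, D]
After 9 (reverse(3, 6)): [C, G, H, F, E, A, B, D]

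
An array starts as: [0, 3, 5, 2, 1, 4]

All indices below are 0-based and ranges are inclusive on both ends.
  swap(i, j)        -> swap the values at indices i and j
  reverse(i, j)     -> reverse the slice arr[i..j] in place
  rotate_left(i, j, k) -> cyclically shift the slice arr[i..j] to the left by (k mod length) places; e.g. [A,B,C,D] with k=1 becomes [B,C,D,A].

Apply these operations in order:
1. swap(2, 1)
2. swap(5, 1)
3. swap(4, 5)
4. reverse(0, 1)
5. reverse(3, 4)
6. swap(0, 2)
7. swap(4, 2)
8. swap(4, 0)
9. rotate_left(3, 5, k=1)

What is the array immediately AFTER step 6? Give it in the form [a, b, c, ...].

After 1 (swap(2, 1)): [0, 5, 3, 2, 1, 4]
After 2 (swap(5, 1)): [0, 4, 3, 2, 1, 5]
After 3 (swap(4, 5)): [0, 4, 3, 2, 5, 1]
After 4 (reverse(0, 1)): [4, 0, 3, 2, 5, 1]
After 5 (reverse(3, 4)): [4, 0, 3, 5, 2, 1]
After 6 (swap(0, 2)): [3, 0, 4, 5, 2, 1]

Answer: [3, 0, 4, 5, 2, 1]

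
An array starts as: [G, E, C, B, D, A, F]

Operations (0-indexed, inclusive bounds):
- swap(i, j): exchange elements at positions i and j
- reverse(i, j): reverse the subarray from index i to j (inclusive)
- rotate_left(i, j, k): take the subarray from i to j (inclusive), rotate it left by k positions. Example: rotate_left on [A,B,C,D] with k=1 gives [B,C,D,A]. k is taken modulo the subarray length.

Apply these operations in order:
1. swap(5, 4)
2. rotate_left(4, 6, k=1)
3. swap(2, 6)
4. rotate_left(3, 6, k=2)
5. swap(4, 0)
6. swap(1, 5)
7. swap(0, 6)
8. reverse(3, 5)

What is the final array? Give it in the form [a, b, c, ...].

Answer: [D, B, A, E, G, F, C]

Derivation:
After 1 (swap(5, 4)): [G, E, C, B, A, D, F]
After 2 (rotate_left(4, 6, k=1)): [G, E, C, B, D, F, A]
After 3 (swap(2, 6)): [G, E, A, B, D, F, C]
After 4 (rotate_left(3, 6, k=2)): [G, E, A, F, C, B, D]
After 5 (swap(4, 0)): [C, E, A, F, G, B, D]
After 6 (swap(1, 5)): [C, B, A, F, G, E, D]
After 7 (swap(0, 6)): [D, B, A, F, G, E, C]
After 8 (reverse(3, 5)): [D, B, A, E, G, F, C]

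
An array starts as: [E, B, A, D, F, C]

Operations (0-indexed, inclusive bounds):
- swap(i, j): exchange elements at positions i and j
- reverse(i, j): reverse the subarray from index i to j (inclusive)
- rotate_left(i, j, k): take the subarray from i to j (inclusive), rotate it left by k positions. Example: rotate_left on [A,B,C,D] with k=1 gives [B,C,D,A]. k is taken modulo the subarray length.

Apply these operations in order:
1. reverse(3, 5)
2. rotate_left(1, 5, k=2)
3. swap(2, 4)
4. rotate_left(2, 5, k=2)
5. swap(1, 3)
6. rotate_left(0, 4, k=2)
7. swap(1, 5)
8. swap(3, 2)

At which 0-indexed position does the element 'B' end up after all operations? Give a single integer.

Answer: 3

Derivation:
After 1 (reverse(3, 5)): [E, B, A, C, F, D]
After 2 (rotate_left(1, 5, k=2)): [E, C, F, D, B, A]
After 3 (swap(2, 4)): [E, C, B, D, F, A]
After 4 (rotate_left(2, 5, k=2)): [E, C, F, A, B, D]
After 5 (swap(1, 3)): [E, A, F, C, B, D]
After 6 (rotate_left(0, 4, k=2)): [F, C, B, E, A, D]
After 7 (swap(1, 5)): [F, D, B, E, A, C]
After 8 (swap(3, 2)): [F, D, E, B, A, C]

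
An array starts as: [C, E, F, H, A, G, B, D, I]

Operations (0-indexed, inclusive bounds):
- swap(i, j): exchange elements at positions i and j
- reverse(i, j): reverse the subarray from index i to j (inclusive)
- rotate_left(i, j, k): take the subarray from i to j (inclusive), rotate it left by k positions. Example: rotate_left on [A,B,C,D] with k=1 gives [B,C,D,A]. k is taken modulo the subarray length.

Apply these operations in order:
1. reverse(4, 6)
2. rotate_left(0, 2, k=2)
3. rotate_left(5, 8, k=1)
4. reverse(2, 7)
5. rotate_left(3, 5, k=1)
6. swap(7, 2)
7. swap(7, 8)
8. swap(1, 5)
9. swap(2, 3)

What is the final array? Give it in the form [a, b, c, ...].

After 1 (reverse(4, 6)): [C, E, F, H, B, G, A, D, I]
After 2 (rotate_left(0, 2, k=2)): [F, C, E, H, B, G, A, D, I]
After 3 (rotate_left(5, 8, k=1)): [F, C, E, H, B, A, D, I, G]
After 4 (reverse(2, 7)): [F, C, I, D, A, B, H, E, G]
After 5 (rotate_left(3, 5, k=1)): [F, C, I, A, B, D, H, E, G]
After 6 (swap(7, 2)): [F, C, E, A, B, D, H, I, G]
After 7 (swap(7, 8)): [F, C, E, A, B, D, H, G, I]
After 8 (swap(1, 5)): [F, D, E, A, B, C, H, G, I]
After 9 (swap(2, 3)): [F, D, A, E, B, C, H, G, I]

Answer: [F, D, A, E, B, C, H, G, I]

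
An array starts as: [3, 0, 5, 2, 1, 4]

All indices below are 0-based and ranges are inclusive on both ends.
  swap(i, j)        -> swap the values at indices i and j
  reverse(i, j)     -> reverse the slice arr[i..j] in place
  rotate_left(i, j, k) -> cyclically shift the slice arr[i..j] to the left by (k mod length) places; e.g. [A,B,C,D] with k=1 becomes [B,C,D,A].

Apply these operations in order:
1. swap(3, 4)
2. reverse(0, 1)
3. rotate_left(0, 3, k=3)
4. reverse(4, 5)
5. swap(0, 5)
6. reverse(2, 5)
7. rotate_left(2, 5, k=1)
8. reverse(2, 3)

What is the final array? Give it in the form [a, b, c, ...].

After 1 (swap(3, 4)): [3, 0, 5, 1, 2, 4]
After 2 (reverse(0, 1)): [0, 3, 5, 1, 2, 4]
After 3 (rotate_left(0, 3, k=3)): [1, 0, 3, 5, 2, 4]
After 4 (reverse(4, 5)): [1, 0, 3, 5, 4, 2]
After 5 (swap(0, 5)): [2, 0, 3, 5, 4, 1]
After 6 (reverse(2, 5)): [2, 0, 1, 4, 5, 3]
After 7 (rotate_left(2, 5, k=1)): [2, 0, 4, 5, 3, 1]
After 8 (reverse(2, 3)): [2, 0, 5, 4, 3, 1]

Answer: [2, 0, 5, 4, 3, 1]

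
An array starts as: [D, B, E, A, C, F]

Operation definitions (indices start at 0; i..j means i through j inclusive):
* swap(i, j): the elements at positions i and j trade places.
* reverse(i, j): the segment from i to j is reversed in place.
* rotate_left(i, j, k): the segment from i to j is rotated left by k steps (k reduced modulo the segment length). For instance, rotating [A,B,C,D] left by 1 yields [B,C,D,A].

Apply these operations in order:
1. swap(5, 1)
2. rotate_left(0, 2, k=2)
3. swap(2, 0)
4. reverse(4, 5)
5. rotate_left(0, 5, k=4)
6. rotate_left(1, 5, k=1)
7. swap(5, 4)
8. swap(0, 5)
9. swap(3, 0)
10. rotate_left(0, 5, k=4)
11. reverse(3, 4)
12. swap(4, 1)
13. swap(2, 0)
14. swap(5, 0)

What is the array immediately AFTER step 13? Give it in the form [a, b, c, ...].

After 1 (swap(5, 1)): [D, F, E, A, C, B]
After 2 (rotate_left(0, 2, k=2)): [E, D, F, A, C, B]
After 3 (swap(2, 0)): [F, D, E, A, C, B]
After 4 (reverse(4, 5)): [F, D, E, A, B, C]
After 5 (rotate_left(0, 5, k=4)): [B, C, F, D, E, A]
After 6 (rotate_left(1, 5, k=1)): [B, F, D, E, A, C]
After 7 (swap(5, 4)): [B, F, D, E, C, A]
After 8 (swap(0, 5)): [A, F, D, E, C, B]
After 9 (swap(3, 0)): [E, F, D, A, C, B]
After 10 (rotate_left(0, 5, k=4)): [C, B, E, F, D, A]
After 11 (reverse(3, 4)): [C, B, E, D, F, A]
After 12 (swap(4, 1)): [C, F, E, D, B, A]
After 13 (swap(2, 0)): [E, F, C, D, B, A]

Answer: [E, F, C, D, B, A]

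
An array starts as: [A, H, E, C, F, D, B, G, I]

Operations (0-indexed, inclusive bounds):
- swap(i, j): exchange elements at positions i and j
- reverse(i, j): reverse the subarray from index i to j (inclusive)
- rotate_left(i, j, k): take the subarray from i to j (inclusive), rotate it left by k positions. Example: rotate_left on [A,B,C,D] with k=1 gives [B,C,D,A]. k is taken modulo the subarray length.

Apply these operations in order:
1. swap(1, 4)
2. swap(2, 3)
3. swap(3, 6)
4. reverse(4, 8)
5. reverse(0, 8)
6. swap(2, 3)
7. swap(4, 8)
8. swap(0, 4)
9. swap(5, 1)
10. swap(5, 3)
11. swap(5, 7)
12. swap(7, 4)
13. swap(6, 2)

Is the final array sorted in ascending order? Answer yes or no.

Answer: yes

Derivation:
After 1 (swap(1, 4)): [A, F, E, C, H, D, B, G, I]
After 2 (swap(2, 3)): [A, F, C, E, H, D, B, G, I]
After 3 (swap(3, 6)): [A, F, C, B, H, D, E, G, I]
After 4 (reverse(4, 8)): [A, F, C, B, I, G, E, D, H]
After 5 (reverse(0, 8)): [H, D, E, G, I, B, C, F, A]
After 6 (swap(2, 3)): [H, D, G, E, I, B, C, F, A]
After 7 (swap(4, 8)): [H, D, G, E, A, B, C, F, I]
After 8 (swap(0, 4)): [A, D, G, E, H, B, C, F, I]
After 9 (swap(5, 1)): [A, B, G, E, H, D, C, F, I]
After 10 (swap(5, 3)): [A, B, G, D, H, E, C, F, I]
After 11 (swap(5, 7)): [A, B, G, D, H, F, C, E, I]
After 12 (swap(7, 4)): [A, B, G, D, E, F, C, H, I]
After 13 (swap(6, 2)): [A, B, C, D, E, F, G, H, I]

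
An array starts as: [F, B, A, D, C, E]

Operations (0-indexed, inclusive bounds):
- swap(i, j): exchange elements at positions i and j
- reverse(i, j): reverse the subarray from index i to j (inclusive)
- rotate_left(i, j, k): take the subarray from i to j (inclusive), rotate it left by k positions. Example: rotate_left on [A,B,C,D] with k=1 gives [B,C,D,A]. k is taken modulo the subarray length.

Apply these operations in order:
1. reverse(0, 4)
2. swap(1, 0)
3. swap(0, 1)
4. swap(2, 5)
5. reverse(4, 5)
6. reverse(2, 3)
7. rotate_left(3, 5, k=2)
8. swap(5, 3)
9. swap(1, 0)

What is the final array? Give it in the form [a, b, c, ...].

After 1 (reverse(0, 4)): [C, D, A, B, F, E]
After 2 (swap(1, 0)): [D, C, A, B, F, E]
After 3 (swap(0, 1)): [C, D, A, B, F, E]
After 4 (swap(2, 5)): [C, D, E, B, F, A]
After 5 (reverse(4, 5)): [C, D, E, B, A, F]
After 6 (reverse(2, 3)): [C, D, B, E, A, F]
After 7 (rotate_left(3, 5, k=2)): [C, D, B, F, E, A]
After 8 (swap(5, 3)): [C, D, B, A, E, F]
After 9 (swap(1, 0)): [D, C, B, A, E, F]

Answer: [D, C, B, A, E, F]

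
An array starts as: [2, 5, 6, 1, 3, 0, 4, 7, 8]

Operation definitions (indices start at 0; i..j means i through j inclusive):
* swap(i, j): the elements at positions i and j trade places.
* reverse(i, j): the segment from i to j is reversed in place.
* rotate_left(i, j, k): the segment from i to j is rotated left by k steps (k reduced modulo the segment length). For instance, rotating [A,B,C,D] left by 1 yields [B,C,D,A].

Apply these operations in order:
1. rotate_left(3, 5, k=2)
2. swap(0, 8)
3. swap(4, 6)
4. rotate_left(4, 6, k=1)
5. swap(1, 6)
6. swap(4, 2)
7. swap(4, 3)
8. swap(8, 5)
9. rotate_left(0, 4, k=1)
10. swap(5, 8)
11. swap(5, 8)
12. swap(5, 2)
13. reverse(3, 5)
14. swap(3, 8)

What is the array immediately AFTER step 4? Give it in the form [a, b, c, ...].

Answer: [8, 5, 6, 0, 3, 1, 4, 7, 2]

Derivation:
After 1 (rotate_left(3, 5, k=2)): [2, 5, 6, 0, 1, 3, 4, 7, 8]
After 2 (swap(0, 8)): [8, 5, 6, 0, 1, 3, 4, 7, 2]
After 3 (swap(4, 6)): [8, 5, 6, 0, 4, 3, 1, 7, 2]
After 4 (rotate_left(4, 6, k=1)): [8, 5, 6, 0, 3, 1, 4, 7, 2]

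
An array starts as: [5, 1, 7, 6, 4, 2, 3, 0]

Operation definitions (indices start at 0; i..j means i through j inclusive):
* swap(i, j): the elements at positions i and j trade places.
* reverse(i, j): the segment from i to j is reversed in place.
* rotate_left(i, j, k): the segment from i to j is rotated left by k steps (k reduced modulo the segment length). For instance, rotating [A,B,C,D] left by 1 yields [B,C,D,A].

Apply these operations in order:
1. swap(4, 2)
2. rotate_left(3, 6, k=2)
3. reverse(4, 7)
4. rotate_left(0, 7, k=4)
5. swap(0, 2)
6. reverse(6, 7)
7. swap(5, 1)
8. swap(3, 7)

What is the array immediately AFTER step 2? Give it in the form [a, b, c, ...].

Answer: [5, 1, 4, 2, 3, 6, 7, 0]

Derivation:
After 1 (swap(4, 2)): [5, 1, 4, 6, 7, 2, 3, 0]
After 2 (rotate_left(3, 6, k=2)): [5, 1, 4, 2, 3, 6, 7, 0]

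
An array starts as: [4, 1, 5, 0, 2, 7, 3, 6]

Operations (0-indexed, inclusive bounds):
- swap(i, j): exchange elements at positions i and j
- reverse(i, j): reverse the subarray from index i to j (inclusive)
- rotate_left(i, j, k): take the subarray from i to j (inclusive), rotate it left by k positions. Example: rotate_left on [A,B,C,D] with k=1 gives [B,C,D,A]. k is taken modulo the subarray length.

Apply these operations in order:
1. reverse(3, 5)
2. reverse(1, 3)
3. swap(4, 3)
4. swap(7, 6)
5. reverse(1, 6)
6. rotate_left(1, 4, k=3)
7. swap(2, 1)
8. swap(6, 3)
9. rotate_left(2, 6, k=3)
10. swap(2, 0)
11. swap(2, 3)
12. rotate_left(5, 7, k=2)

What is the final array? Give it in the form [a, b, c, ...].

After 1 (reverse(3, 5)): [4, 1, 5, 7, 2, 0, 3, 6]
After 2 (reverse(1, 3)): [4, 7, 5, 1, 2, 0, 3, 6]
After 3 (swap(4, 3)): [4, 7, 5, 2, 1, 0, 3, 6]
After 4 (swap(7, 6)): [4, 7, 5, 2, 1, 0, 6, 3]
After 5 (reverse(1, 6)): [4, 6, 0, 1, 2, 5, 7, 3]
After 6 (rotate_left(1, 4, k=3)): [4, 2, 6, 0, 1, 5, 7, 3]
After 7 (swap(2, 1)): [4, 6, 2, 0, 1, 5, 7, 3]
After 8 (swap(6, 3)): [4, 6, 2, 7, 1, 5, 0, 3]
After 9 (rotate_left(2, 6, k=3)): [4, 6, 5, 0, 2, 7, 1, 3]
After 10 (swap(2, 0)): [5, 6, 4, 0, 2, 7, 1, 3]
After 11 (swap(2, 3)): [5, 6, 0, 4, 2, 7, 1, 3]
After 12 (rotate_left(5, 7, k=2)): [5, 6, 0, 4, 2, 3, 7, 1]

Answer: [5, 6, 0, 4, 2, 3, 7, 1]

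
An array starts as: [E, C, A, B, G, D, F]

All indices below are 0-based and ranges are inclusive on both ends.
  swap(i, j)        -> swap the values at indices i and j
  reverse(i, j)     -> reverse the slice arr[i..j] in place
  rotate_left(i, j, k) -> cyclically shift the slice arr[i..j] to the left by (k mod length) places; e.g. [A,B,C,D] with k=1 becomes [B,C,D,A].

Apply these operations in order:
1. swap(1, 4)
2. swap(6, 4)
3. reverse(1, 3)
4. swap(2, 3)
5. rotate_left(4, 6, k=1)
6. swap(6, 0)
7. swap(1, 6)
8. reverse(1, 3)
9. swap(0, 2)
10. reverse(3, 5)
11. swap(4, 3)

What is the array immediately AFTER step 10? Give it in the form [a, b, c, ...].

Answer: [G, A, F, C, D, E, B]

Derivation:
After 1 (swap(1, 4)): [E, G, A, B, C, D, F]
After 2 (swap(6, 4)): [E, G, A, B, F, D, C]
After 3 (reverse(1, 3)): [E, B, A, G, F, D, C]
After 4 (swap(2, 3)): [E, B, G, A, F, D, C]
After 5 (rotate_left(4, 6, k=1)): [E, B, G, A, D, C, F]
After 6 (swap(6, 0)): [F, B, G, A, D, C, E]
After 7 (swap(1, 6)): [F, E, G, A, D, C, B]
After 8 (reverse(1, 3)): [F, A, G, E, D, C, B]
After 9 (swap(0, 2)): [G, A, F, E, D, C, B]
After 10 (reverse(3, 5)): [G, A, F, C, D, E, B]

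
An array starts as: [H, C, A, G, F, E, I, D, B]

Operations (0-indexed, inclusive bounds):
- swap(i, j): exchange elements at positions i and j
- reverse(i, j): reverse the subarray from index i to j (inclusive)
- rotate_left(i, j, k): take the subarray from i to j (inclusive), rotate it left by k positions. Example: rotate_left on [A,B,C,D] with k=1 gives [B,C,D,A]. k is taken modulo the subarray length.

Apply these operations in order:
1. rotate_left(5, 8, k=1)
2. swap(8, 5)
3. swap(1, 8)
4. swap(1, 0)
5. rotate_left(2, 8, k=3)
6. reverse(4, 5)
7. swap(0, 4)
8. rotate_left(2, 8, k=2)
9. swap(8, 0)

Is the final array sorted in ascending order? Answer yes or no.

After 1 (rotate_left(5, 8, k=1)): [H, C, A, G, F, I, D, B, E]
After 2 (swap(8, 5)): [H, C, A, G, F, E, D, B, I]
After 3 (swap(1, 8)): [H, I, A, G, F, E, D, B, C]
After 4 (swap(1, 0)): [I, H, A, G, F, E, D, B, C]
After 5 (rotate_left(2, 8, k=3)): [I, H, E, D, B, C, A, G, F]
After 6 (reverse(4, 5)): [I, H, E, D, C, B, A, G, F]
After 7 (swap(0, 4)): [C, H, E, D, I, B, A, G, F]
After 8 (rotate_left(2, 8, k=2)): [C, H, I, B, A, G, F, E, D]
After 9 (swap(8, 0)): [D, H, I, B, A, G, F, E, C]

Answer: no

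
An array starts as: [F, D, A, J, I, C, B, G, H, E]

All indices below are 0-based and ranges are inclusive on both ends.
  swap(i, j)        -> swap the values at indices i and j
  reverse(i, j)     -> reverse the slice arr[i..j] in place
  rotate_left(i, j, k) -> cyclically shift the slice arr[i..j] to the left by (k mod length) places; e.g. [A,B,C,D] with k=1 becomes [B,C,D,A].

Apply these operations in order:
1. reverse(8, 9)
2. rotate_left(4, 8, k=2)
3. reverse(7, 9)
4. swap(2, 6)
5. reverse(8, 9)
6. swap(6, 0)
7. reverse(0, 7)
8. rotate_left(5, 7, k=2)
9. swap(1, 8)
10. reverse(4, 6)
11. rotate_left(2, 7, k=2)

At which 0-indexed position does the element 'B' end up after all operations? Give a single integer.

After 1 (reverse(8, 9)): [F, D, A, J, I, C, B, G, E, H]
After 2 (rotate_left(4, 8, k=2)): [F, D, A, J, B, G, E, I, C, H]
After 3 (reverse(7, 9)): [F, D, A, J, B, G, E, H, C, I]
After 4 (swap(2, 6)): [F, D, E, J, B, G, A, H, C, I]
After 5 (reverse(8, 9)): [F, D, E, J, B, G, A, H, I, C]
After 6 (swap(6, 0)): [A, D, E, J, B, G, F, H, I, C]
After 7 (reverse(0, 7)): [H, F, G, B, J, E, D, A, I, C]
After 8 (rotate_left(5, 7, k=2)): [H, F, G, B, J, A, E, D, I, C]
After 9 (swap(1, 8)): [H, I, G, B, J, A, E, D, F, C]
After 10 (reverse(4, 6)): [H, I, G, B, E, A, J, D, F, C]
After 11 (rotate_left(2, 7, k=2)): [H, I, E, A, J, D, G, B, F, C]

Answer: 7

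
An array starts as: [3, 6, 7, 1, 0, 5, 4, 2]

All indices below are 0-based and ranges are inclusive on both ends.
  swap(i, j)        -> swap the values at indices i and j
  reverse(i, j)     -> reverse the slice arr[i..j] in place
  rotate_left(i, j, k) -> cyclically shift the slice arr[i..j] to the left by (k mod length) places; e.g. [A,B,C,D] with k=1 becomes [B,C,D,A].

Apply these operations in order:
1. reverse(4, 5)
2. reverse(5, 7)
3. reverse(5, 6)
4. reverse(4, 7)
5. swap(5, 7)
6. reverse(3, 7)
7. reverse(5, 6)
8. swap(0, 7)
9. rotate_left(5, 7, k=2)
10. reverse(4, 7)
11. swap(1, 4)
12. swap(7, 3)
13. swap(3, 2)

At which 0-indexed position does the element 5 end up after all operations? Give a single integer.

Answer: 1

Derivation:
After 1 (reverse(4, 5)): [3, 6, 7, 1, 5, 0, 4, 2]
After 2 (reverse(5, 7)): [3, 6, 7, 1, 5, 2, 4, 0]
After 3 (reverse(5, 6)): [3, 6, 7, 1, 5, 4, 2, 0]
After 4 (reverse(4, 7)): [3, 6, 7, 1, 0, 2, 4, 5]
After 5 (swap(5, 7)): [3, 6, 7, 1, 0, 5, 4, 2]
After 6 (reverse(3, 7)): [3, 6, 7, 2, 4, 5, 0, 1]
After 7 (reverse(5, 6)): [3, 6, 7, 2, 4, 0, 5, 1]
After 8 (swap(0, 7)): [1, 6, 7, 2, 4, 0, 5, 3]
After 9 (rotate_left(5, 7, k=2)): [1, 6, 7, 2, 4, 3, 0, 5]
After 10 (reverse(4, 7)): [1, 6, 7, 2, 5, 0, 3, 4]
After 11 (swap(1, 4)): [1, 5, 7, 2, 6, 0, 3, 4]
After 12 (swap(7, 3)): [1, 5, 7, 4, 6, 0, 3, 2]
After 13 (swap(3, 2)): [1, 5, 4, 7, 6, 0, 3, 2]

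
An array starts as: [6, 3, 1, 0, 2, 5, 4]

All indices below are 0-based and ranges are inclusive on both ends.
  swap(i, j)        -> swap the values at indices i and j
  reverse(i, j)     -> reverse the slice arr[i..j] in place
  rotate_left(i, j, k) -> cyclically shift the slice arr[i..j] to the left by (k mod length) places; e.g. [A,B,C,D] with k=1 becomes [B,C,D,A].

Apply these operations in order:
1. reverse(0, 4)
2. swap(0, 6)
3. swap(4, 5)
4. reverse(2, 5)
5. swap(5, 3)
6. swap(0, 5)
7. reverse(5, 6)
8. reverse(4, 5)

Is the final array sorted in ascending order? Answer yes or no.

Answer: no

Derivation:
After 1 (reverse(0, 4)): [2, 0, 1, 3, 6, 5, 4]
After 2 (swap(0, 6)): [4, 0, 1, 3, 6, 5, 2]
After 3 (swap(4, 5)): [4, 0, 1, 3, 5, 6, 2]
After 4 (reverse(2, 5)): [4, 0, 6, 5, 3, 1, 2]
After 5 (swap(5, 3)): [4, 0, 6, 1, 3, 5, 2]
After 6 (swap(0, 5)): [5, 0, 6, 1, 3, 4, 2]
After 7 (reverse(5, 6)): [5, 0, 6, 1, 3, 2, 4]
After 8 (reverse(4, 5)): [5, 0, 6, 1, 2, 3, 4]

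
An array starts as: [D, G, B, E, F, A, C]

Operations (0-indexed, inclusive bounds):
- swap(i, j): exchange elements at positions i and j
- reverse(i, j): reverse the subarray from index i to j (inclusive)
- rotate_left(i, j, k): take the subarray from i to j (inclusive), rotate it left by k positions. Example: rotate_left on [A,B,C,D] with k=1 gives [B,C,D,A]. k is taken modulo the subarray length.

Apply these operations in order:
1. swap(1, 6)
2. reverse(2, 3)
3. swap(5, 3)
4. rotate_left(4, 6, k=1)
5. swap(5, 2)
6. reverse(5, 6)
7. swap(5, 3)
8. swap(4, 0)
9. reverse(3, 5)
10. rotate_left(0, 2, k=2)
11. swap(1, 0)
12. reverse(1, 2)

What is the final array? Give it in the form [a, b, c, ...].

After 1 (swap(1, 6)): [D, C, B, E, F, A, G]
After 2 (reverse(2, 3)): [D, C, E, B, F, A, G]
After 3 (swap(5, 3)): [D, C, E, A, F, B, G]
After 4 (rotate_left(4, 6, k=1)): [D, C, E, A, B, G, F]
After 5 (swap(5, 2)): [D, C, G, A, B, E, F]
After 6 (reverse(5, 6)): [D, C, G, A, B, F, E]
After 7 (swap(5, 3)): [D, C, G, F, B, A, E]
After 8 (swap(4, 0)): [B, C, G, F, D, A, E]
After 9 (reverse(3, 5)): [B, C, G, A, D, F, E]
After 10 (rotate_left(0, 2, k=2)): [G, B, C, A, D, F, E]
After 11 (swap(1, 0)): [B, G, C, A, D, F, E]
After 12 (reverse(1, 2)): [B, C, G, A, D, F, E]

Answer: [B, C, G, A, D, F, E]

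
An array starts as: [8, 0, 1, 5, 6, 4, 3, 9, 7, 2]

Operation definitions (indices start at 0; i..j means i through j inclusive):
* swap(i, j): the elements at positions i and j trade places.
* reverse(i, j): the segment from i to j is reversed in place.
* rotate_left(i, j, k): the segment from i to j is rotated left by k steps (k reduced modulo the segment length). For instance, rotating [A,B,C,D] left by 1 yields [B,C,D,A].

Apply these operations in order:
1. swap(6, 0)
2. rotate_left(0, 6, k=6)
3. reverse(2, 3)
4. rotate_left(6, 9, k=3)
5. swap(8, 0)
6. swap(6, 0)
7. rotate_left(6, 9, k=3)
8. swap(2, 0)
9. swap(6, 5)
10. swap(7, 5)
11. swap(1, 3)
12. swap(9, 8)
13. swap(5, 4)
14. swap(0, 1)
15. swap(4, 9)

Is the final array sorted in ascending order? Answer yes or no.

Answer: yes

Derivation:
After 1 (swap(6, 0)): [3, 0, 1, 5, 6, 4, 8, 9, 7, 2]
After 2 (rotate_left(0, 6, k=6)): [8, 3, 0, 1, 5, 6, 4, 9, 7, 2]
After 3 (reverse(2, 3)): [8, 3, 1, 0, 5, 6, 4, 9, 7, 2]
After 4 (rotate_left(6, 9, k=3)): [8, 3, 1, 0, 5, 6, 2, 4, 9, 7]
After 5 (swap(8, 0)): [9, 3, 1, 0, 5, 6, 2, 4, 8, 7]
After 6 (swap(6, 0)): [2, 3, 1, 0, 5, 6, 9, 4, 8, 7]
After 7 (rotate_left(6, 9, k=3)): [2, 3, 1, 0, 5, 6, 7, 9, 4, 8]
After 8 (swap(2, 0)): [1, 3, 2, 0, 5, 6, 7, 9, 4, 8]
After 9 (swap(6, 5)): [1, 3, 2, 0, 5, 7, 6, 9, 4, 8]
After 10 (swap(7, 5)): [1, 3, 2, 0, 5, 9, 6, 7, 4, 8]
After 11 (swap(1, 3)): [1, 0, 2, 3, 5, 9, 6, 7, 4, 8]
After 12 (swap(9, 8)): [1, 0, 2, 3, 5, 9, 6, 7, 8, 4]
After 13 (swap(5, 4)): [1, 0, 2, 3, 9, 5, 6, 7, 8, 4]
After 14 (swap(0, 1)): [0, 1, 2, 3, 9, 5, 6, 7, 8, 4]
After 15 (swap(4, 9)): [0, 1, 2, 3, 4, 5, 6, 7, 8, 9]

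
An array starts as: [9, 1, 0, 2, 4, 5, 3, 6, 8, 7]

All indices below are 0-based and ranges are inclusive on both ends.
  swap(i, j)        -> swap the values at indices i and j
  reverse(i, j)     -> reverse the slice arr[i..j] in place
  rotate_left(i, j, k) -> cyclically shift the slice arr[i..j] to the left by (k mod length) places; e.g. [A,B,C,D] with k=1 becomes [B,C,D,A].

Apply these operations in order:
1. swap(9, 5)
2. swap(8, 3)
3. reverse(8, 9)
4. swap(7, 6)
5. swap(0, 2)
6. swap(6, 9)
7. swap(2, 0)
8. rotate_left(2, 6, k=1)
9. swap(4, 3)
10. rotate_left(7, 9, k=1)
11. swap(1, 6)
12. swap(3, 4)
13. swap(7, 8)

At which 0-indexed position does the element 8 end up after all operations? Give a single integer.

After 1 (swap(9, 5)): [9, 1, 0, 2, 4, 7, 3, 6, 8, 5]
After 2 (swap(8, 3)): [9, 1, 0, 8, 4, 7, 3, 6, 2, 5]
After 3 (reverse(8, 9)): [9, 1, 0, 8, 4, 7, 3, 6, 5, 2]
After 4 (swap(7, 6)): [9, 1, 0, 8, 4, 7, 6, 3, 5, 2]
After 5 (swap(0, 2)): [0, 1, 9, 8, 4, 7, 6, 3, 5, 2]
After 6 (swap(6, 9)): [0, 1, 9, 8, 4, 7, 2, 3, 5, 6]
After 7 (swap(2, 0)): [9, 1, 0, 8, 4, 7, 2, 3, 5, 6]
After 8 (rotate_left(2, 6, k=1)): [9, 1, 8, 4, 7, 2, 0, 3, 5, 6]
After 9 (swap(4, 3)): [9, 1, 8, 7, 4, 2, 0, 3, 5, 6]
After 10 (rotate_left(7, 9, k=1)): [9, 1, 8, 7, 4, 2, 0, 5, 6, 3]
After 11 (swap(1, 6)): [9, 0, 8, 7, 4, 2, 1, 5, 6, 3]
After 12 (swap(3, 4)): [9, 0, 8, 4, 7, 2, 1, 5, 6, 3]
After 13 (swap(7, 8)): [9, 0, 8, 4, 7, 2, 1, 6, 5, 3]

Answer: 2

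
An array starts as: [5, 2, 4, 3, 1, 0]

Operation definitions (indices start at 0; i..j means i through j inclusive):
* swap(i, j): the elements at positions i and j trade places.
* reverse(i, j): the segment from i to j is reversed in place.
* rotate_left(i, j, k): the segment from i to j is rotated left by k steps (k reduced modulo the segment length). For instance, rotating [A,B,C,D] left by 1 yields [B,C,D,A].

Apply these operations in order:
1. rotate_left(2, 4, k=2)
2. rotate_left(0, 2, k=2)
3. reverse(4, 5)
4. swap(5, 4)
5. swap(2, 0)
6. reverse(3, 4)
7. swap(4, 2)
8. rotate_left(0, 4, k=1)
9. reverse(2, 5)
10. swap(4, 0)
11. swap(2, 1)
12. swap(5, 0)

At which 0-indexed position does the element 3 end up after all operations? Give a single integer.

After 1 (rotate_left(2, 4, k=2)): [5, 2, 1, 4, 3, 0]
After 2 (rotate_left(0, 2, k=2)): [1, 5, 2, 4, 3, 0]
After 3 (reverse(4, 5)): [1, 5, 2, 4, 0, 3]
After 4 (swap(5, 4)): [1, 5, 2, 4, 3, 0]
After 5 (swap(2, 0)): [2, 5, 1, 4, 3, 0]
After 6 (reverse(3, 4)): [2, 5, 1, 3, 4, 0]
After 7 (swap(4, 2)): [2, 5, 4, 3, 1, 0]
After 8 (rotate_left(0, 4, k=1)): [5, 4, 3, 1, 2, 0]
After 9 (reverse(2, 5)): [5, 4, 0, 2, 1, 3]
After 10 (swap(4, 0)): [1, 4, 0, 2, 5, 3]
After 11 (swap(2, 1)): [1, 0, 4, 2, 5, 3]
After 12 (swap(5, 0)): [3, 0, 4, 2, 5, 1]

Answer: 0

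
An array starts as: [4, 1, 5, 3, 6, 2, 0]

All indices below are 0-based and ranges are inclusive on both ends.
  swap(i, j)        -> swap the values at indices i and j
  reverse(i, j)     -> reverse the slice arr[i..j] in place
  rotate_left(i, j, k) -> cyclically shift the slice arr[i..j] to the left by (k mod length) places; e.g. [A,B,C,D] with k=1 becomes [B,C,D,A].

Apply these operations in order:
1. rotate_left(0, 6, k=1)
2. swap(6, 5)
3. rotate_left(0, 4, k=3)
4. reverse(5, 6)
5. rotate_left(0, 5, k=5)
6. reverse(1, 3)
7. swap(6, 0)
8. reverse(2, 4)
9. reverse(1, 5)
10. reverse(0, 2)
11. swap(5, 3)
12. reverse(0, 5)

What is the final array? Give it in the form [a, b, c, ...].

Answer: [6, 5, 1, 4, 3, 2, 0]

Derivation:
After 1 (rotate_left(0, 6, k=1)): [1, 5, 3, 6, 2, 0, 4]
After 2 (swap(6, 5)): [1, 5, 3, 6, 2, 4, 0]
After 3 (rotate_left(0, 4, k=3)): [6, 2, 1, 5, 3, 4, 0]
After 4 (reverse(5, 6)): [6, 2, 1, 5, 3, 0, 4]
After 5 (rotate_left(0, 5, k=5)): [0, 6, 2, 1, 5, 3, 4]
After 6 (reverse(1, 3)): [0, 1, 2, 6, 5, 3, 4]
After 7 (swap(6, 0)): [4, 1, 2, 6, 5, 3, 0]
After 8 (reverse(2, 4)): [4, 1, 5, 6, 2, 3, 0]
After 9 (reverse(1, 5)): [4, 3, 2, 6, 5, 1, 0]
After 10 (reverse(0, 2)): [2, 3, 4, 6, 5, 1, 0]
After 11 (swap(5, 3)): [2, 3, 4, 1, 5, 6, 0]
After 12 (reverse(0, 5)): [6, 5, 1, 4, 3, 2, 0]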